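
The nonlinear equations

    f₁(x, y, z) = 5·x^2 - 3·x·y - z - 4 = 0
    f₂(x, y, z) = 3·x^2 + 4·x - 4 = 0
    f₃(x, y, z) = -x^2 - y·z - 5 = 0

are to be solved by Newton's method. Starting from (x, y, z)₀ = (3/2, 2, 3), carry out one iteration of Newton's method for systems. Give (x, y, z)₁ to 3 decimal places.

At (3/2, 2, 3): F = (-4.750, 8.750, -13.250).
Jacobian J = [[10·x - 3·y, -3·x, -1], [6·x + 4, 0, 0], [-2·x, -z, -y]].
At the point, J = [[9.000, -4.500, -1.000], [13.000, 0.000, 0.000], [-3.000, -3.000, -2.000]] (det J = -78.000).
Solving J·Δ = −F gives Δ = (-0.673, -1.731, -3.019).
Then the next iterate is (x, y, z)₁ = (0.827, 0.269, -0.019).

(0.827, 0.269, -0.019)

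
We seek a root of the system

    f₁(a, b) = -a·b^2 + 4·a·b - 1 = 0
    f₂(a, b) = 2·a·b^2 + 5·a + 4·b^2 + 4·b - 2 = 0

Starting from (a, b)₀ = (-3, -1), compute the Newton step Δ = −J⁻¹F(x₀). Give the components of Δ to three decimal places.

(3.512, -0.198)

At (-3, -1): F = (14.000, -23.000).
Jacobian J = [[-b^2 + 4·b, -2·a·b + 4·a], [2·b^2 + 5, 4·a·b + 8·b + 4]].
At the point, J = [[-5.000, -18.000], [7.000, 8.000]] (det J = 86.000).
Solving J·Δ = −F gives Δ = (3.512, -0.198).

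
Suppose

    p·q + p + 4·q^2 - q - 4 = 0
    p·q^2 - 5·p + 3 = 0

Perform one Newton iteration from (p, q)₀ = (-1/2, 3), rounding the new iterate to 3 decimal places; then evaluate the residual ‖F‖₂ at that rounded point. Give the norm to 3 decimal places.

At (-1/2, 3): F = (27.000, 1.000).
Jacobian J = [[q + 1, p + 8·q - 1], [q^2 - 5, 2·p·q]].
At the point, J = [[4.000, 22.500], [4.000, -3.000]] (det J = -102.000).
Solving J·Δ = −F gives Δ = (-1.015, -1.020).
Then the next iterate is (p, q)₁ = (-1.515, 1.980).
Re-evaluating at (-1.515, 1.980): F = (5.18690, 4.63559), so ‖F‖₂ = 6.956.

6.956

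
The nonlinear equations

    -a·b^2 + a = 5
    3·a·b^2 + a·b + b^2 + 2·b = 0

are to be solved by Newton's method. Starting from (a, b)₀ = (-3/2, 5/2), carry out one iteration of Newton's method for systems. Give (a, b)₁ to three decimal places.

(0.009, 3.173)

At (-3/2, 5/2): F = (2.875, -20.625).
Jacobian J = [[-b^2 + 1, -2·a·b], [3·b^2 + b, 6·a·b + a + 2·b + 2]].
At the point, J = [[-5.250, 7.500], [21.250, -17.000]] (det J = -70.125).
Solving J·Δ = −F gives Δ = (1.509, 0.673).
Then the next iterate is (a, b)₁ = (0.009, 3.173).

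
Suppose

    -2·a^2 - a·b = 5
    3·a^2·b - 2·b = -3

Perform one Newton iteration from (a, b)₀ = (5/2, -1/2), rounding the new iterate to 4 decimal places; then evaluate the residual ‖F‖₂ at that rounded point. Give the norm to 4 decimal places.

6.3698

At (5/2, -1/2): F = (-16.2500, -5.3750).
Jacobian J = [[-4·a - b, -a], [6·a·b, 3·a^2 - 2]].
At the point, J = [[-9.5000, -2.5000], [-7.5000, 16.7500]] (det J = -177.8750).
Solving J·Δ = −F gives Δ = (-1.6058, -0.3981).
Then the next iterate is (a, b)₁ = (0.8942, -0.8981).
Re-evaluating at (0.8942, -0.8981): F = (-5.796106, 2.641855), so ‖F‖₂ = 6.3698.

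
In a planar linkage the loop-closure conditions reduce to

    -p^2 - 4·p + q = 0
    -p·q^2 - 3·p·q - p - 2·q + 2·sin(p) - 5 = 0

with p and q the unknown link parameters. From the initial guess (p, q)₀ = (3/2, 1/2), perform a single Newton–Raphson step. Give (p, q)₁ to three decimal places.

(0.303, -0.126)

At (3/2, 1/2): F = (-7.750, -8.13001).
Jacobian J = [[-2·p - 4, 1], [-q^2 - 3·q + 2·cos(p) - 1, -2·p·q - 3·p - 2]].
At the point, J = [[-7.000, 1.000], [-2.60853, -8.000]] (det J = 58.60853).
Solving J·Δ = −F gives Δ = (-1.197, -0.626).
Then the next iterate is (p, q)₁ = (0.303, -0.126).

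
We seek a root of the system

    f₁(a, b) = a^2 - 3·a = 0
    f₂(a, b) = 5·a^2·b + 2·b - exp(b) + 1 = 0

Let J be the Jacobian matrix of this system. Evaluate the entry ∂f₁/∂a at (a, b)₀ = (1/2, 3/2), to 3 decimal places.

∂f₁/∂a = 2·a - 3.
At (1/2, 3/2) this is -2.000.

-2.000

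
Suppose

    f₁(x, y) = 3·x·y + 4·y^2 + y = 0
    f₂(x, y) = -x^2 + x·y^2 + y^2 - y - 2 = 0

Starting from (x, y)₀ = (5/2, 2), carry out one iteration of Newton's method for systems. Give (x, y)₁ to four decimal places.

(-0.7890, 1.4585)

At (5/2, 2): F = (33.0000, 3.7500).
Jacobian J = [[3·y, 3·x + 8·y + 1], [-2·x + y^2, 2·x·y + 2·y - 1]].
At the point, J = [[6.0000, 24.5000], [-1.0000, 13.0000]] (det J = 102.5000).
Solving J·Δ = −F gives Δ = (-3.2890, -0.5415).
Then the next iterate is (x, y)₁ = (-0.7890, 1.4585).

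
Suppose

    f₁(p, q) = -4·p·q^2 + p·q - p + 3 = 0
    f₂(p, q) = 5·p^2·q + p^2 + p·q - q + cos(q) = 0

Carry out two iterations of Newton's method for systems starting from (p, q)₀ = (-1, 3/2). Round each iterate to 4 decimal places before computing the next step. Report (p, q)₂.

At (-1, 3/2): F = (11.5000, 5.570737).
Jacobian J = [[-4·q^2 + q - 1, -8·p·q + p], [10·p·q + 2·p + q, 5·p^2 + p - sin(q) - 1]].
At the point, J = [[-8.5000, 11.0000], [-15.5000, 2.002505]] (det J = 153.478707).
Solving J·Δ = −F gives Δ = (0.2492, -0.8529).
Then the next iterate is (p, q)₁ = (-0.7508, 0.6471).
Round to (-0.7508, 0.6471) and repeat: F = (4.522513, 2.052447), J = [[-2.027854, 3.135941], [-5.712927, 0.464828]].
Δ = (0.2554, -1.2770), so (p, q)₂ = (-0.4954, -0.6299).

(-0.4954, -0.6299)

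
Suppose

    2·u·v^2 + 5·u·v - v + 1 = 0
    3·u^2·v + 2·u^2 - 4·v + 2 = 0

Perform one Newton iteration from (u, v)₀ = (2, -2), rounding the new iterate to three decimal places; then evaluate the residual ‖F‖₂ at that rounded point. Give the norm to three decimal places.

0.474

At (2, -2): F = (-1.000, -6.000).
Jacobian J = [[2·v^2 + 5·v, 4·u·v + 5·u - 1], [6·u·v + 4·u, 3·u^2 - 4]].
At the point, J = [[-2.000, -7.000], [-16.000, 8.000]] (det J = -128.000).
Solving J·Δ = −F gives Δ = (-0.391, -0.031).
Then the next iterate is (u, v)₁ = (1.609, -2.031).
Re-evaluating at (1.609, -2.031): F = (-0.03427, -0.47229), so ‖F‖₂ = 0.474.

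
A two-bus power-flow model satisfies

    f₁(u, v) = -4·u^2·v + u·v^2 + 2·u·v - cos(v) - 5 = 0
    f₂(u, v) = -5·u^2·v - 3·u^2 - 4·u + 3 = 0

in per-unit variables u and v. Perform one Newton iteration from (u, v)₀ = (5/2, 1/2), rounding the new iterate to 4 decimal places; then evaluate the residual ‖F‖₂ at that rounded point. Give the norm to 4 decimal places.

At (5/2, 1/2): F = (-15.252583, -41.3750).
Jacobian J = [[-8·u·v + v^2 + 2·v, -4·u^2 + 2·u·v + 2·u + sin(v)], [-10·u·v - 6·u - 4, -5·u^2]].
At the point, J = [[-8.7500, -17.020574], [-31.5000, -31.2500]] (det J = -262.710596).
Solving J·Δ = −F gives Δ = (-0.8663, -0.4508).
Then the next iterate is (u, v)₁ = (1.6337, 0.0492).
Re-evaluating at (1.6337, 0.0492): F = (-6.359334, -12.198295), so ‖F‖₂ = 13.7564.

13.7564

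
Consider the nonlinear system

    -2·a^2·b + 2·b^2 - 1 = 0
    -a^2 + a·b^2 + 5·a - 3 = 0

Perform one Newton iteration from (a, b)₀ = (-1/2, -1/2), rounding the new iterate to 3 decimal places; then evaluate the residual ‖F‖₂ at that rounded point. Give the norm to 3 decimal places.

1.469

At (-1/2, -1/2): F = (-0.250, -5.875).
Jacobian J = [[-4·a·b, -2·a^2 + 4·b], [-2·a + b^2 + 5, 2·a·b]].
At the point, J = [[-1.000, -2.500], [6.250, 0.500]] (det J = 15.125).
Solving J·Δ = −F gives Δ = (0.979, -0.492).
Then the next iterate is (a, b)₁ = (0.479, -0.992).
Re-evaluating at (0.479, -0.992): F = (1.42334, -0.36307), so ‖F‖₂ = 1.469.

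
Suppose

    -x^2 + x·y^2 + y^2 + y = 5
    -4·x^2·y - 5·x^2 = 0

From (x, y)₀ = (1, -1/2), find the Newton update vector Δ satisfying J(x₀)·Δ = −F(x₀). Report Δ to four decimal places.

At (1, -1/2): F = (-6.0000, -3.0000).
Jacobian J = [[-2·x + y^2, 2·x·y + 2·y + 1], [-8·x·y - 10·x, -4·x^2]].
At the point, J = [[-1.7500, -1.0000], [-6.0000, -4.0000]] (det J = 1.0000).
Solving J·Δ = −F gives Δ = (-21.0000, 30.7500).

(-21.0000, 30.7500)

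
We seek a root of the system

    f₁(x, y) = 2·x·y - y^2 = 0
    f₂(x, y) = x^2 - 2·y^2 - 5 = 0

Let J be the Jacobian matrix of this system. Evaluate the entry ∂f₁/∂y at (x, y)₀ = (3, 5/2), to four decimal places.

1.0000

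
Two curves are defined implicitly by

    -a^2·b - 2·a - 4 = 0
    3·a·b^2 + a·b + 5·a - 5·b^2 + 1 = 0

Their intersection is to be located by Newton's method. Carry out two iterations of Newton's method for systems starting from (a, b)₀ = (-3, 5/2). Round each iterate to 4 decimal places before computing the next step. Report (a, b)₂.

At (-3, 5/2): F = (-20.5000, -109.0000).
Jacobian J = [[-2·a·b - 2, -a^2], [3·b^2 + b + 5, 6·a·b + a - 10·b]].
At the point, J = [[13.0000, -9.0000], [26.2500, -73.0000]] (det J = -712.7500).
Solving J·Δ = −F gives Δ = (0.7233, -1.2331).
Then the next iterate is (a, b)₁ = (-2.2767, 1.2669).
Round to (-2.2767, 1.2669) and repeat: F = (-6.013402, -32.255583), J = [[3.768702, -5.183363], [11.082007, -32.251807]].
Δ = (0.4173, -0.8567), so (a, b)₂ = (-1.8594, 0.4102).

(-1.8594, 0.4102)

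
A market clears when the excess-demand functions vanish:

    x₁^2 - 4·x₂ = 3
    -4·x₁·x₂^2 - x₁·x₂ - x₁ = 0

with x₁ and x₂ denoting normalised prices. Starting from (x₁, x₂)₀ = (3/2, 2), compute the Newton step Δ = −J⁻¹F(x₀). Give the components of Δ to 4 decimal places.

(0.7156, -1.6508)

At (3/2, 2): F = (-8.7500, -28.5000).
Jacobian J = [[2·x₁, -4], [-4·x₂^2 - x₂ - 1, -8·x₁·x₂ - x₁]].
At the point, J = [[3.0000, -4.0000], [-19.0000, -25.5000]] (det J = -152.5000).
Solving J·Δ = −F gives Δ = (0.7156, -1.6508).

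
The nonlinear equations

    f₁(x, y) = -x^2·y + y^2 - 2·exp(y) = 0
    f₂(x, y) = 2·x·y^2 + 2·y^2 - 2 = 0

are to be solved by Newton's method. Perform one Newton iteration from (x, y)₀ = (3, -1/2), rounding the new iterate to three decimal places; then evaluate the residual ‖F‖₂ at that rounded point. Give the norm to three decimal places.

0.584

At (3, -1/2): F = (3.53694, 0.000).
Jacobian J = [[-2·x·y, -x^2 + 2·y - 2·exp(y)], [2·y^2, 4·x·y + 4·y]].
At the point, J = [[3.000, -11.21306], [0.500, -8.000]] (det J = -18.39347).
Solving J·Δ = −F gives Δ = (-1.538, -0.096).
Then the next iterate is (x, y)₁ = (1.462, -0.596).
Re-evaluating at (1.462, -0.596): F = (0.52711, -0.25092), so ‖F‖₂ = 0.584.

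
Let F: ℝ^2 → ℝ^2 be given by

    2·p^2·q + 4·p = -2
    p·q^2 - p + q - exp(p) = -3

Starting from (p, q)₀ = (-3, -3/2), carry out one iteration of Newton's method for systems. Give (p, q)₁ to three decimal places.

At (-3, -3/2): F = (-37.000, -2.29979).
Jacobian J = [[4·p·q + 4, 2·p^2], [q^2 - exp(p) - 1, 2·p·q + 1]].
At the point, J = [[22.000, 18.000], [1.20021, 10.000]] (det J = 198.39617).
Solving J·Δ = −F gives Δ = (1.656, 0.031).
Then the next iterate is (p, q)₁ = (-1.344, -1.469).

(-1.344, -1.469)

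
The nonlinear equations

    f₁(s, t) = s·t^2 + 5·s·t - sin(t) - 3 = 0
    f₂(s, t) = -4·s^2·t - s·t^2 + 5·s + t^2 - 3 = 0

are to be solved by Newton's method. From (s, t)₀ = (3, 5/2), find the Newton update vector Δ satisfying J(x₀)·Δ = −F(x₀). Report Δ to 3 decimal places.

(-0.357, -1.492)

At (3, 5/2): F = (52.65153, -90.500).
Jacobian J = [[t^2 + 5·t, 2·s·t + 5·s - cos(t)], [-8·s·t - t^2 + 5, -4·s^2 - 2·s·t + 2·t]].
At the point, J = [[18.750, 30.80114], [-61.250, -46.000]] (det J = 1024.07005).
Solving J·Δ = −F gives Δ = (-0.357, -1.492).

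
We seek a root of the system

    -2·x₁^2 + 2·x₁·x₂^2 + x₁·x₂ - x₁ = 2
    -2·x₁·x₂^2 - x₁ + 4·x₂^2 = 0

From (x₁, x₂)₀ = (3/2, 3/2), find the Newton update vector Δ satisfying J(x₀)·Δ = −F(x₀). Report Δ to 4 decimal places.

(0.0890, -0.0868)

At (3/2, 3/2): F = (1.0000, 0.7500).
Jacobian J = [[-4·x₁ + 2·x₂^2 + x₂ - 1, 4·x₁·x₂ + x₁], [-2·x₂^2 - 1, -4·x₁·x₂ + 8·x₂]].
At the point, J = [[-1.0000, 10.5000], [-5.5000, 3.0000]] (det J = 54.7500).
Solving J·Δ = −F gives Δ = (0.0890, -0.0868).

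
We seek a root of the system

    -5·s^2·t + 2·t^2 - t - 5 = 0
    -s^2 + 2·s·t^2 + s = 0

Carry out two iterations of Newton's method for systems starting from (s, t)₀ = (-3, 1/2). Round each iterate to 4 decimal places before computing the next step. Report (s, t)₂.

(-1.1493, -0.7950)

At (-3, 1/2): F = (-27.5000, -13.5000).
Jacobian J = [[-10·s·t, -5·s^2 + 4·t - 1], [-2·s + 2·t^2 + 1, 4·s·t]].
At the point, J = [[15.0000, -44.0000], [7.5000, -6.0000]] (det J = 240.0000).
Solving J·Δ = −F gives Δ = (1.7875, -0.0156).
Then the next iterate is (s, t)₁ = (-1.2125, 0.4844).
Round to (-1.2125, 0.4844) and repeat: F = (-8.575832, -3.251666), J = [[5.873350, -6.413181], [3.894287, -2.349340]].
Δ = (0.0632, -1.2794), so (s, t)₂ = (-1.1493, -0.7950).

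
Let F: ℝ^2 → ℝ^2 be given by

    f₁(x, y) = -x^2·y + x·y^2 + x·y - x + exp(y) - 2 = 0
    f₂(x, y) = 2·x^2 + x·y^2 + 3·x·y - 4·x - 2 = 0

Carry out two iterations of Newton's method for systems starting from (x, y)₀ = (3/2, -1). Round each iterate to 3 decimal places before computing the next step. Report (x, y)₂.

(6.001, 1.644)

At (3/2, -1): F = (-0.88212, -6.500).
Jacobian J = [[-2·x·y + y^2 + y - 1, -x^2 + 2·x·y + x + exp(y)], [4·x + y^2 + 3·y - 4, 2·x·y + 3·x]].
At the point, J = [[2.000, -3.38212], [0.000, 1.500]] (det J = 3.000).
Solving J·Δ = −F gives Δ = (7.769, 4.333).
Then the next iterate is (x, y)₁ = (9.269, 3.333).
Round to (9.269, 3.333) and repeat: F = (-135.73741, 328.40175), J = [[-48.34526, 13.16408], [54.18389, 89.59415]].
Δ = (-3.268, -1.689), so (x, y)₂ = (6.001, 1.644).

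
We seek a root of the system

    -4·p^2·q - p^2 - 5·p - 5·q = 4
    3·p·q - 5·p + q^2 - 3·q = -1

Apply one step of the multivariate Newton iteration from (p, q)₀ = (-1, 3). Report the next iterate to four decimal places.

(-0.2500, 1.7500)

At (-1, 3): F = (-27.0000, -3.0000).
Jacobian J = [[-8·p·q - 2·p - 5, -4·p^2 - 5], [3·q - 5, 3·p + 2·q - 3]].
At the point, J = [[21.0000, -9.0000], [4.0000, 0.0000]] (det J = 36.0000).
Solving J·Δ = −F gives Δ = (0.7500, -1.2500).
Then the next iterate is (p, q)₁ = (-0.2500, 1.7500).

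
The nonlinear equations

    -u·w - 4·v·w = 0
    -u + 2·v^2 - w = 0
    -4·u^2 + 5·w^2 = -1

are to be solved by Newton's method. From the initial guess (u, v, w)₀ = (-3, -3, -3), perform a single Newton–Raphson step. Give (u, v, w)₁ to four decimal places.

(-1.7626, -1.2134, -1.6768)

At (-3, -3, -3): F = (-45.0000, 24.0000, 10.0000).
Jacobian J = [[-w, -4·w, -u - 4·v], [-1, 4·v, -1], [-8·u, 0, 10·w]].
At the point, J = [[3.0000, 12.0000, 15.0000], [-1.0000, -12.0000, -1.0000], [24.0000, 0.0000, -30.0000]] (det J = 4752.0000).
Solving J·Δ = −F gives Δ = (1.2374, 1.7866, 1.3232).
Then the next iterate is (u, v, w)₁ = (-1.7626, -1.2134, -1.6768).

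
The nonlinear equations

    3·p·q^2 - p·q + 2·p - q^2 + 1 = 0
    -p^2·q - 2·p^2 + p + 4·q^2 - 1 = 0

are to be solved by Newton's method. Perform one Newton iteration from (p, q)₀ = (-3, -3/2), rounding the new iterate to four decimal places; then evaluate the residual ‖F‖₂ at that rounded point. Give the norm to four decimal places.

8.0729

At (-3, -3/2): F = (-32.0000, 0.5000).
Jacobian J = [[3·q^2 - q + 2, 6·p·q - p - 2·q], [-2·p·q - 4·p + 1, -p^2 + 8·q]].
At the point, J = [[10.2500, 33.0000], [4.0000, -21.0000]] (det J = -347.2500).
Solving J·Δ = −F gives Δ = (1.8877, 0.3834).
Then the next iterate is (p, q)₁ = (-1.1123, -1.1166).
Re-evaluating at (-1.1123, -1.1166): F = (-7.873822, 1.781930), so ‖F‖₂ = 8.0729.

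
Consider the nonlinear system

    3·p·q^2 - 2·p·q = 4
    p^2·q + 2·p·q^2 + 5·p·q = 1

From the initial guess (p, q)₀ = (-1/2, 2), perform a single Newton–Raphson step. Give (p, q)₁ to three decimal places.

At (-1/2, 2): F = (-8.000, -9.500).
Jacobian J = [[3·q^2 - 2·q, 6·p·q - 2·p], [2·p·q + 2·q^2 + 5·q, p^2 + 4·p·q + 5·p]].
At the point, J = [[8.000, -5.000], [16.000, -6.250]] (det J = 30.000).
Solving J·Δ = −F gives Δ = (-0.083, -1.733).
Then the next iterate is (p, q)₁ = (-0.583, 0.267).

(-0.583, 0.267)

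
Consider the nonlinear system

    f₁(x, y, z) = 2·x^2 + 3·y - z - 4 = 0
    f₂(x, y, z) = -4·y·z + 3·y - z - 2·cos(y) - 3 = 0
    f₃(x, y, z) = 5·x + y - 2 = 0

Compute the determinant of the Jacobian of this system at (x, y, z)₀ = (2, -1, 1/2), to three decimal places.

J = [[4·x, 3, -1], [0, -4·z + 2·sin(y) + 3, -4·y - 1], [5, 1, 0]].
At the point, J = [[8.000, 3.000, -1.000], [0.000, -0.68294, 3.000], [5.000, 1.000, 0.000]].
det J = 17.585.

17.585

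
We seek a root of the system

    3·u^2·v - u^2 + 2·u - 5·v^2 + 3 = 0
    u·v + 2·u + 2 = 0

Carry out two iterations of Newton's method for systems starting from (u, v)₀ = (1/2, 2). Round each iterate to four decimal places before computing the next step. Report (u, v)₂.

(-0.7131, 0.6952)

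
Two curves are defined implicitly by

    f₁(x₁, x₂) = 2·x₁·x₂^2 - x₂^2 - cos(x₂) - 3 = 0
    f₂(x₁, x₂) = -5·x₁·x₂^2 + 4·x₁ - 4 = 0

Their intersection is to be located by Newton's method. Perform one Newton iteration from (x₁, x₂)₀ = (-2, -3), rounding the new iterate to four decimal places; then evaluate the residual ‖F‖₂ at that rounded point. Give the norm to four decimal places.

At (-2, -3): F = (-47.010008, 78.0000).
Jacobian J = [[2·x₂^2, 4·x₁·x₂ - 2·x₂ + sin(x₂)], [-5·x₂^2 + 4, -10·x₁·x₂]].
At the point, J = [[18.0000, 29.858880], [-41.0000, -60.0000]] (det J = 144.214080).
Solving J·Δ = −F gives Δ = (-3.4089, 3.6294).
Then the next iterate is (x₁, x₂)₁ = (-5.4089, 0.6294).
Re-evaluating at (-5.4089, 0.6294): F = (-8.489936, -14.922074), so ‖F‖₂ = 17.1682.

17.1682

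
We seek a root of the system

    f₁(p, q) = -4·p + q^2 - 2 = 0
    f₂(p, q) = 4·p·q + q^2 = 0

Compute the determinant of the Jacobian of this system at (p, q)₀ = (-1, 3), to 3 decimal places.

-80.000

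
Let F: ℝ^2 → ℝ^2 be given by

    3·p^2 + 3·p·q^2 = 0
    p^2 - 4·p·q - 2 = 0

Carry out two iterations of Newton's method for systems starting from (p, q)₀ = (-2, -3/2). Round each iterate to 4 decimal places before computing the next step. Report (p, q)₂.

At (-2, -3/2): F = (-1.5000, -10.0000).
Jacobian J = [[6·p + 3·q^2, 6·p·q], [2·p - 4·q, -4·p]].
At the point, J = [[-5.2500, 18.0000], [2.0000, 8.0000]] (det J = -78.0000).
Solving J·Δ = −F gives Δ = (2.1538, 0.7115).
Then the next iterate is (p, q)₁ = (0.1538, -0.7885).
Round to (0.1538, -0.7885) and repeat: F = (0.357831, -1.491260), J = [[2.787997, -0.727628], [3.4616, -0.6152]].
Δ = (1.6243, 6.7153), so (p, q)₂ = (1.7781, 5.9268).

(1.7781, 5.9268)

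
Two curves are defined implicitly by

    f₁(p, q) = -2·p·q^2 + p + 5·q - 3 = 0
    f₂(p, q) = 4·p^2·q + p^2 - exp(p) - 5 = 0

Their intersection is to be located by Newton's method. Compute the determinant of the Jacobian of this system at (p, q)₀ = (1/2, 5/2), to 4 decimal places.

-11.5000

J = [[-2·q^2 + 1, -4·p·q + 5], [8·p·q + 2·p - exp(p), 4·p^2]].
At the point, J = [[-11.5000, 0.0000], [9.351279, 1.0000]].
det J = -11.5000.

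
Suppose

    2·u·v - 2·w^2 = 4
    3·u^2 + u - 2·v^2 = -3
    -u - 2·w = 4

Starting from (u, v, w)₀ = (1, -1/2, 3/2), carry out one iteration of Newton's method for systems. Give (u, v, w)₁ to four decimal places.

(2.6000, -9.3500, -3.3000)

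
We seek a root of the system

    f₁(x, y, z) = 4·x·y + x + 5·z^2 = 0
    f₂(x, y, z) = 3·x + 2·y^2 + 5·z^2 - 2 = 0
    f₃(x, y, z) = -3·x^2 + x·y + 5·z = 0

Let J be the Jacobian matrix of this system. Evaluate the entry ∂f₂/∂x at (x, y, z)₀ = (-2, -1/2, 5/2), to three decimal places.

∂f₂/∂x = 3.
At (-2, -1/2, 5/2) this is 3.000.

3.000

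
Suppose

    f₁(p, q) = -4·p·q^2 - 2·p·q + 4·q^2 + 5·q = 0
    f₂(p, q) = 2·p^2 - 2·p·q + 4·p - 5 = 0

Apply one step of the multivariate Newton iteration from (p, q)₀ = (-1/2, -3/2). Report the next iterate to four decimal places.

(1.1944, -1.9722)

At (-1/2, -3/2): F = (4.5000, -8.0000).
Jacobian J = [[-4·q^2 - 2·q, -8·p·q - 2·p + 8·q + 5], [4·p - 2·q + 4, -2·p]].
At the point, J = [[-6.0000, -12.0000], [5.0000, 1.0000]] (det J = 54.0000).
Solving J·Δ = −F gives Δ = (1.6944, -0.4722).
Then the next iterate is (p, q)₁ = (1.1944, -1.9722).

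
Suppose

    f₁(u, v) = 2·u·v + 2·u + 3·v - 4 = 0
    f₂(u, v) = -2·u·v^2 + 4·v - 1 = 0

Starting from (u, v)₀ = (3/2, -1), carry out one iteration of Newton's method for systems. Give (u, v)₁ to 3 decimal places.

(3.333, 0.167)

At (3/2, -1): F = (-7.000, -8.000).
Jacobian J = [[2·v + 2, 2·u + 3], [-2·v^2, -4·u·v + 4]].
At the point, J = [[0.000, 6.000], [-2.000, 10.000]] (det J = 12.000).
Solving J·Δ = −F gives Δ = (1.833, 1.167).
Then the next iterate is (u, v)₁ = (3.333, 0.167).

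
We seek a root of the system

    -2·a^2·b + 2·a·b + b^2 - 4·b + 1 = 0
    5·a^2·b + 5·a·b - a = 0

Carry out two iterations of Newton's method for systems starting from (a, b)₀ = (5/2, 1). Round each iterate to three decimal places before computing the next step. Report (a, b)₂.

(3.635, -0.196)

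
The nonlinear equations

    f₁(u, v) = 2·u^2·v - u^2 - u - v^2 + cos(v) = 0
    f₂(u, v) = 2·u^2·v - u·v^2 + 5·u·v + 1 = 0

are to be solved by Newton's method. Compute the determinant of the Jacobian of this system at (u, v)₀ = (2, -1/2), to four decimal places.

-116.0139

J = [[4·u·v - 2·u - 1, 2·u^2 - 2·v - sin(v)], [4·u·v - v^2 + 5·v, 2·u^2 - 2·u·v + 5·u]].
At the point, J = [[-9.0000, 9.479426], [-6.7500, 20.0000]].
det J = -116.0139.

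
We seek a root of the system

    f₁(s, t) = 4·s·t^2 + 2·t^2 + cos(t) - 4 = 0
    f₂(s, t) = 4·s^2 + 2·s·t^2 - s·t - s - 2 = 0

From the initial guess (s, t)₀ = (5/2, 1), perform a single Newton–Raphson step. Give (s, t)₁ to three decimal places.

(1.418, 0.818)

At (5/2, 1): F = (8.54030, 23.000).
Jacobian J = [[4·t^2, 8·s·t + 4·t - sin(t)], [8·s + 2·t^2 - t - 1, 4·s·t - s]].
At the point, J = [[4.000, 23.15853], [20.000, 7.500]] (det J = -433.17058).
Solving J·Δ = −F gives Δ = (-1.082, -0.182).
Then the next iterate is (s, t)₁ = (1.418, 0.818).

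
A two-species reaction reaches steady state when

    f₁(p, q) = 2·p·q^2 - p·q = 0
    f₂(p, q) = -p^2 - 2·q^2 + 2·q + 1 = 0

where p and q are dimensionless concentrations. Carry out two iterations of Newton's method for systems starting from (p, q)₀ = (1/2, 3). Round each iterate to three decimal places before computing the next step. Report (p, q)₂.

At (1/2, 3): F = (7.500, -11.250).
Jacobian J = [[2·q^2 - q, 4·p·q - p], [-2·p, -4·q + 2]].
At the point, J = [[15.000, 5.500], [-1.000, -10.000]] (det J = -144.500).
Solving J·Δ = −F gives Δ = (-0.091, -1.116).
Then the next iterate is (p, q)₁ = (0.409, 1.884).
Round to (0.409, 1.884) and repeat: F = (2.13290, -2.49819), J = [[5.21491, 2.67322], [-0.818, -5.536]].
Δ = (-0.192, -0.423), so (p, q)₂ = (0.217, 1.461).

(0.217, 1.461)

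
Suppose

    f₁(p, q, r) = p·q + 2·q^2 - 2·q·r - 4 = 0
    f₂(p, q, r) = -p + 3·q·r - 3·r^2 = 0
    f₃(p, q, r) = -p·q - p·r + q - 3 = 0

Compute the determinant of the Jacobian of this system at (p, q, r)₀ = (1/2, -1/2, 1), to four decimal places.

-11.5000

J = [[q, p + 4·q - 2·r, -2·q], [-1, 3·r, 3·q - 6·r], [-q - r, -p + 1, -p]].
At the point, J = [[-0.5000, -3.5000, 1.0000], [-1.0000, 3.0000, -7.5000], [-0.5000, 0.5000, -0.5000]].
det J = -11.5000.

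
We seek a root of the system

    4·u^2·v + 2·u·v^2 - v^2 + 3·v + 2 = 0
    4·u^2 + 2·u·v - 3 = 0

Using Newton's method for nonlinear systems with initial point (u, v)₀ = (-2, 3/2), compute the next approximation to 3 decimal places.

At (-2, 3/2): F = (19.250, 7.000).
Jacobian J = [[8·u·v + 2·v^2, 4·u^2 + 4·u·v - 2·v + 3], [8·u + 2·v, 2·u]].
At the point, J = [[-19.500, 4.000], [-13.000, -4.000]] (det J = 130.000).
Solving J·Δ = −F gives Δ = (0.808, -0.875).
Then the next iterate is (u, v)₁ = (-1.192, 0.625).

(-1.192, 0.625)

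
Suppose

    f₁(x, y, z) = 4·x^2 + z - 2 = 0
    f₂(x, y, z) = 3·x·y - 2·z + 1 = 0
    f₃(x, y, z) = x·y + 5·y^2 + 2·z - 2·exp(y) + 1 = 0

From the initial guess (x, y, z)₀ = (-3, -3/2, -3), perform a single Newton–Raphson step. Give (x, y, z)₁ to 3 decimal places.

(-1.567, -0.691, 0.385)

At (-3, -3/2, -3): F = (31.000, 20.500, 10.30374).
Jacobian J = [[8·x, 0, 1], [3·y, 3·x, -2], [y, x + 10·y - 2·exp(y), 2]].
At the point, J = [[-24.000, 0.000, 1.000], [-4.500, -9.000, -2.000], [-1.500, -18.44626, 2.000]] (det J = 1386.92867).
Solving J·Δ = −F gives Δ = (1.433, 0.809, 3.385).
Then the next iterate is (x, y, z)₁ = (-1.567, -0.691, 0.385).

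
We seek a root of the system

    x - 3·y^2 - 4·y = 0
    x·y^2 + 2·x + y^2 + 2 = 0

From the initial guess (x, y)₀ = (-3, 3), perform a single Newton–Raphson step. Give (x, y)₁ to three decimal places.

(-3.087, 1.087)

At (-3, 3): F = (-42.000, -22.000).
Jacobian J = [[1, -6·y - 4], [y^2 + 2, 2·x·y + 2·y]].
At the point, J = [[1.000, -22.000], [11.000, -12.000]] (det J = 230.000).
Solving J·Δ = −F gives Δ = (-0.087, -1.913).
Then the next iterate is (x, y)₁ = (-3.087, 1.087).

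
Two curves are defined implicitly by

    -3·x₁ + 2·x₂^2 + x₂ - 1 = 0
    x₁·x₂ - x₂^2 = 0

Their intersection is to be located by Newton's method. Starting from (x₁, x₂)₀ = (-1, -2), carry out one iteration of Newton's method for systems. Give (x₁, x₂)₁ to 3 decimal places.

(-0.565, -1.043)

At (-1, -2): F = (8.000, -2.000).
Jacobian J = [[-3, 4·x₂ + 1], [x₂, x₁ - 2·x₂]].
At the point, J = [[-3.000, -7.000], [-2.000, 3.000]] (det J = -23.000).
Solving J·Δ = −F gives Δ = (0.435, 0.957).
Then the next iterate is (x₁, x₂)₁ = (-0.565, -1.043).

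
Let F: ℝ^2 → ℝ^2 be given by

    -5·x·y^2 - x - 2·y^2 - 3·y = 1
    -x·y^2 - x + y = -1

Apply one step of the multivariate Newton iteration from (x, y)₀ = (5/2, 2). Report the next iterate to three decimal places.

(2.741, 0.810)

At (5/2, 2): F = (-67.500, -9.500).
Jacobian J = [[-5·y^2 - 1, -10·x·y - 4·y - 3], [-y^2 - 1, -2·x·y + 1]].
At the point, J = [[-21.000, -61.000], [-5.000, -9.000]] (det J = -116.000).
Solving J·Δ = −F gives Δ = (0.241, -1.190).
Then the next iterate is (x, y)₁ = (2.741, 0.810).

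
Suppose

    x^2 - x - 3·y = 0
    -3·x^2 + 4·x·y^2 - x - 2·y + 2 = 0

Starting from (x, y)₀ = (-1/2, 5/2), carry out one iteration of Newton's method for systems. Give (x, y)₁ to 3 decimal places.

(-0.821, 0.464)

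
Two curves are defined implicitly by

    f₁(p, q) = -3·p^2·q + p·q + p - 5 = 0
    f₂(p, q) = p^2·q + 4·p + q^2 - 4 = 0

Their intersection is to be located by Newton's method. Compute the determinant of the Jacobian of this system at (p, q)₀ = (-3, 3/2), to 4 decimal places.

204.0000

J = [[-6·p·q + q + 1, -3·p^2 + p], [2·p·q + 4, p^2 + 2·q]].
At the point, J = [[29.5000, -30.0000], [-5.0000, 12.0000]].
det J = 204.0000.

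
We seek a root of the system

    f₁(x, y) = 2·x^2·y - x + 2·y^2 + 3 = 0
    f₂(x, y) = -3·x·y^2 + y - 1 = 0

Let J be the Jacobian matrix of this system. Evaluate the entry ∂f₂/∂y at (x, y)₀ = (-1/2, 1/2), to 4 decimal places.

∂f₂/∂y = -6·x·y + 1.
At (-1/2, 1/2) this is 2.5000.

2.5000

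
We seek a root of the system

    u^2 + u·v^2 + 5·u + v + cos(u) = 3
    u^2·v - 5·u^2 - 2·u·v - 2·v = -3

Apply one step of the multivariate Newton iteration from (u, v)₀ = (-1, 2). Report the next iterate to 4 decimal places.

(-0.3888, 0.7776)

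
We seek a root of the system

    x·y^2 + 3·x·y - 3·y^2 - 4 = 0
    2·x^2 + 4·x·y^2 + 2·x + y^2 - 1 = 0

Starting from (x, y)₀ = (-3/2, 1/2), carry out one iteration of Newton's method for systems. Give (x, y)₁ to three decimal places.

At (-3/2, 1/2): F = (-7.375, -0.750).
Jacobian J = [[y^2 + 3·y, 2·x·y + 3·x - 6·y], [4·x + 4·y^2 + 2, 8·x·y + 2·y]].
At the point, J = [[1.750, -9.000], [-3.000, -5.000]] (det J = -35.750).
Solving J·Δ = −F gives Δ = (0.843, -0.656).
Then the next iterate is (x, y)₁ = (-0.657, -0.156).

(-0.657, -0.156)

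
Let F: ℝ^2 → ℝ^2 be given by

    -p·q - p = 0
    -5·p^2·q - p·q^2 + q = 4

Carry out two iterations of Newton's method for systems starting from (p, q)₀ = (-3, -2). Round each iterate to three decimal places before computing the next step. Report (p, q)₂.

(-1.354, -1.106)

At (-3, -2): F = (-3.000, 96.000).
Jacobian J = [[-q - 1, -p], [-10·p·q - q^2, -5·p^2 - 2·p·q + 1]].
At the point, J = [[1.000, 3.000], [-64.000, -56.000]] (det J = 136.000).
Solving J·Δ = −F gives Δ = (0.882, 0.706).
Then the next iterate is (p, q)₁ = (-2.118, -1.294).
Round to (-2.118, -1.294) and repeat: F = (-0.62269, 27.27638), J = [[0.294, 2.118], [-29.08136, -26.91100]].
Δ = (0.764, 0.188), so (p, q)₂ = (-1.354, -1.106).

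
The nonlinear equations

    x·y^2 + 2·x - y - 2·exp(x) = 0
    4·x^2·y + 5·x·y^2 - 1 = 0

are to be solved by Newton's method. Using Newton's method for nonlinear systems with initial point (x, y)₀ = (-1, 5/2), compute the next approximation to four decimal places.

At (-1, 5/2): F = (-11.485759, -22.2500).
Jacobian J = [[y^2 - 2·exp(x) + 2, 2·x·y - 1], [8·x·y + 5·y^2, 4·x^2 + 10·x·y]].
At the point, J = [[7.514241, -6.0000], [11.2500, -21.0000]] (det J = -90.299063).
Solving J·Δ = −F gives Δ = (1.1927, -0.4206).
Then the next iterate is (x, y)₁ = (0.1927, 2.0794).

(0.1927, 2.0794)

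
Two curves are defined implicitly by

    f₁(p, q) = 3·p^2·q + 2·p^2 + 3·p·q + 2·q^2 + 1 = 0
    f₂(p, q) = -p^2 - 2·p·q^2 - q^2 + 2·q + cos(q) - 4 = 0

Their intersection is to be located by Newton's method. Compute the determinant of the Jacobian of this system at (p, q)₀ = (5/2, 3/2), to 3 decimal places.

-322.532

J = [[6·p·q + 4·p + 3·q, 3·p^2 + 3·p + 4·q], [-2·p - 2·q^2, -4·p·q - 2·q - sin(q) + 2]].
At the point, J = [[37.000, 32.250], [-9.500, -16.99749]].
det J = -322.532.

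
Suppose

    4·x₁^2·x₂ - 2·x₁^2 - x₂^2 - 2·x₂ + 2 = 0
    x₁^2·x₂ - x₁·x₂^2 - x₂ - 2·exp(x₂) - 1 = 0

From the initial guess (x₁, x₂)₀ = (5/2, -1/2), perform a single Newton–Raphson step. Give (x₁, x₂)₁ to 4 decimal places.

(2.2786, 0.2426)

At (5/2, -1/2): F = (-22.2500, -5.463061).
Jacobian J = [[8·x₁·x₂ - 4·x₁, 4·x₁^2 - 2·x₂ - 2], [2·x₁·x₂ - x₂^2, x₁^2 - 2·x₁·x₂ - 2·exp(x₂) - 1]].
At the point, J = [[-20.0000, 24.0000], [-2.7500, 6.536939]] (det J = -64.738774).
Solving J·Δ = −F gives Δ = (-0.2214, 0.7426).
Then the next iterate is (x₁, x₂)₁ = (2.2786, 0.2426).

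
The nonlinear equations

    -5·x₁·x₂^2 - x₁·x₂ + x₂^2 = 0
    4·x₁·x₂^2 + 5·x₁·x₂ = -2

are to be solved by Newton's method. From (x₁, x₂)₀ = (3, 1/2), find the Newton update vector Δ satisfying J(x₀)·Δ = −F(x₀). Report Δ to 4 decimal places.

(-6.3265, 0.3571)

At (3, 1/2): F = (-5.0000, 12.5000).
Jacobian J = [[-5·x₂^2 - x₂, -10·x₁·x₂ - x₁ + 2·x₂], [4·x₂^2 + 5·x₂, 8·x₁·x₂ + 5·x₁]].
At the point, J = [[-1.7500, -17.0000], [3.5000, 27.0000]] (det J = 12.2500).
Solving J·Δ = −F gives Δ = (-6.3265, 0.3571).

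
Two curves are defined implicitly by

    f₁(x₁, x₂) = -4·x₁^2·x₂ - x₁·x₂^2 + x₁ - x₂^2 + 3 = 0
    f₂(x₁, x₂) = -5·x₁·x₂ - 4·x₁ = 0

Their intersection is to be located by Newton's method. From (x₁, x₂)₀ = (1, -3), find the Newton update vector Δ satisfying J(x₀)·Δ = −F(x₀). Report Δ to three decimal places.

(-0.464, 1.179)

At (1, -3): F = (-2.000, 11.000).
Jacobian J = [[-8·x₁·x₂ - x₂^2 + 1, -4·x₁^2 - 2·x₁·x₂ - 2·x₂], [-5·x₂ - 4, -5·x₁]].
At the point, J = [[16.000, 8.000], [11.000, -5.000]] (det J = -168.000).
Solving J·Δ = −F gives Δ = (-0.464, 1.179).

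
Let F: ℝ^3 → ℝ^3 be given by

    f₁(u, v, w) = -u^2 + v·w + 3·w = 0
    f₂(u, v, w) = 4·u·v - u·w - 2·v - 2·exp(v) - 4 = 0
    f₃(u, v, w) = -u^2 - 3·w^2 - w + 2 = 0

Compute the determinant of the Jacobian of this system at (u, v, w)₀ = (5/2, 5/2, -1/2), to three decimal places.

J = [[-2·u, w, v + 3], [4·v - w, 4·u - 2·exp(v) - 2, -u], [-2·u, 0, -6·w - 1]].
At the point, J = [[-5.000, -0.500, 5.500], [10.500, -16.36499, -2.500], [-5.000, 0.000, 2.000]].
det J = -282.137.

-282.137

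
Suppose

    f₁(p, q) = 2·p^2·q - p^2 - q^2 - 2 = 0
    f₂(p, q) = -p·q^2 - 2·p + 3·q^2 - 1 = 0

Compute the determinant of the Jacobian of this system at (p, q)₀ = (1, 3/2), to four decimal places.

J = [[4·p·q - 2·p, 2·p^2 - 2·q], [-q^2 - 2, -2·p·q + 6·q]].
At the point, J = [[4.0000, -1.0000], [-4.2500, 6.0000]].
det J = 19.7500.

19.7500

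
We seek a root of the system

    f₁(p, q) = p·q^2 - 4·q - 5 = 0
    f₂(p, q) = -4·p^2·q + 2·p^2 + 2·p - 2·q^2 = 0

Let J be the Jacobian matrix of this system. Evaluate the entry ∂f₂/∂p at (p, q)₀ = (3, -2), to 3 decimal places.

62.000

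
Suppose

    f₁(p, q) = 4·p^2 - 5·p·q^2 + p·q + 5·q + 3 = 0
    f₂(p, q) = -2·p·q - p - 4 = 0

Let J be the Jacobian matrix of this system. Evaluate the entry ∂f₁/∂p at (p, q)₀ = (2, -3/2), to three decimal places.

∂f₁/∂p = 8·p - 5·q^2 + q.
At (2, -3/2) this is 3.250.

3.250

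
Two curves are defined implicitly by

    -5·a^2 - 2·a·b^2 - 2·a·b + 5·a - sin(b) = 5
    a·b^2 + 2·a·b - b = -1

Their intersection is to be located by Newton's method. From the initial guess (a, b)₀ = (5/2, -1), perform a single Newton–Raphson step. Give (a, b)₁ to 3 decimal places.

At (5/2, -1): F = (-22.90853, -0.500).
Jacobian J = [[-10·a - 2·b^2 - 2·b + 5, -4·a·b - 2·a - cos(b)], [b^2 + 2·b, 2·a·b + 2·a - 1]].
At the point, J = [[-20.000, 4.45970], [-1.000, -1.000]] (det J = 24.45970).
Solving J·Δ = −F gives Δ = (-1.028, 0.528).
Then the next iterate is (a, b)₁ = (1.472, -0.472).

(1.472, -0.472)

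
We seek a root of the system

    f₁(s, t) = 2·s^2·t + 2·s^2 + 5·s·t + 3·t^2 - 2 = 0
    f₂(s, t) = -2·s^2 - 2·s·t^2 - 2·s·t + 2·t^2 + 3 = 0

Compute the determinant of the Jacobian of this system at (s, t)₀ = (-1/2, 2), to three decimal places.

152.000

J = [[4·s·t + 4·s + 5·t, 2·s^2 + 5·s + 6·t], [-4·s - 2·t^2 - 2·t, -4·s·t - 2·s + 4·t]].
At the point, J = [[4.000, 10.000], [-10.000, 13.000]].
det J = 152.000.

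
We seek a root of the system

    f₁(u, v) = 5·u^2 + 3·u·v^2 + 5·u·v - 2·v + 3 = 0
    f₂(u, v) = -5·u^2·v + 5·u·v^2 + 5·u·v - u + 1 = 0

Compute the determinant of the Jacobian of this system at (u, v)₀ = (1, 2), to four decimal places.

505.0000

J = [[10·u + 3·v^2 + 5·v, 6·u·v + 5·u - 2], [-10·u·v + 5·v^2 + 5·v - 1, -5·u^2 + 10·u·v + 5·u]].
At the point, J = [[32.0000, 15.0000], [9.0000, 20.0000]].
det J = 505.0000.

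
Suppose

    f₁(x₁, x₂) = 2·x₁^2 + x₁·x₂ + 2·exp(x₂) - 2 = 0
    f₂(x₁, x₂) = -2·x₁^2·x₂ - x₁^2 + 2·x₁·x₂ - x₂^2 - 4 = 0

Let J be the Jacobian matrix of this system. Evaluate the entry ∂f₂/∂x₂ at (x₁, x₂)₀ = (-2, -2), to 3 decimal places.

-8.000

∂f₂/∂x₂ = -2·x₁^2 + 2·x₁ - 2·x₂.
At (-2, -2) this is -8.000.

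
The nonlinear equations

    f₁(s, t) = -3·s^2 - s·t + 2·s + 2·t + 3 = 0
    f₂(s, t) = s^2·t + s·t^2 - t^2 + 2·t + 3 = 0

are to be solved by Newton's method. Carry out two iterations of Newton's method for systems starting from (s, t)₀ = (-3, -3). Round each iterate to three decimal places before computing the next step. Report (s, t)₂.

(-0.343, -1.880)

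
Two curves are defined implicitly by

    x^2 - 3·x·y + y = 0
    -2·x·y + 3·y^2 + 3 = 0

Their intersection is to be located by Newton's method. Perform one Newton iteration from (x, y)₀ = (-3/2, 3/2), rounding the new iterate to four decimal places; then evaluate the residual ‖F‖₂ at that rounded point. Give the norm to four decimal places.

At (-3/2, 3/2): F = (10.5000, 14.2500).
Jacobian J = [[2·x - 3·y, -3·x + 1], [-2·y, -2·x + 6·y]].
At the point, J = [[-7.5000, 5.5000], [-3.0000, 12.0000]] (det J = -73.5000).
Solving J·Δ = −F gives Δ = (0.6480, -1.0255).
Then the next iterate is (x, y)₁ = (-0.8520, 0.4745).
Re-evaluating at (-0.8520, 0.4745): F = (2.413226, 4.483999), so ‖F‖₂ = 5.0921.

5.0921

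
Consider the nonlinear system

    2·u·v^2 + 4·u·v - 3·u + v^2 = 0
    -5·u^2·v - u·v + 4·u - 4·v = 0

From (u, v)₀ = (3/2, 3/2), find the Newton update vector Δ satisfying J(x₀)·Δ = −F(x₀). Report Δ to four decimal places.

At (3/2, 3/2): F = (13.5000, -19.1250).
Jacobian J = [[2·v^2 + 4·v - 3, 4·u·v + 4·u + 2·v], [-10·u·v - v + 4, -5·u^2 - u - 4]].
At the point, J = [[7.5000, 18.0000], [-20.0000, -16.7500]] (det J = 234.3750).
Solving J·Δ = −F gives Δ = (-0.5040, -0.5400).

(-0.5040, -0.5400)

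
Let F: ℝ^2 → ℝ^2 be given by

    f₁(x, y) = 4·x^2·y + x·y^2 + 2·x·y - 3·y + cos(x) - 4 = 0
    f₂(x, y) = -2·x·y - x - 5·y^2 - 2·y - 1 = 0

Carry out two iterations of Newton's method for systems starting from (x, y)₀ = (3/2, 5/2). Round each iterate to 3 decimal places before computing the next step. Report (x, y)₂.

(1.756, 0.092)

At (3/2, 5/2): F = (27.94574, -46.250).
Jacobian J = [[8·x·y + y^2 + 2·y - sin(x), 4·x^2 + 2·x·y + 2·x - 3], [-2·y - 1, -2·x - 10·y - 2]].
At the point, J = [[40.25251, 16.500], [-6.000, -30.000]] (det J = -1108.57515).
Solving J·Δ = −F gives Δ = (-0.068, -1.528).
Then the next iterate is (x, y)₁ = (1.432, 0.972).
Round to (1.432, 0.972) and repeat: F = (5.33192, -11.88373), J = [[13.03363, 10.85030], [-2.944, -14.584]].
Δ = (0.324, -0.880), so (x, y)₂ = (1.756, 0.092).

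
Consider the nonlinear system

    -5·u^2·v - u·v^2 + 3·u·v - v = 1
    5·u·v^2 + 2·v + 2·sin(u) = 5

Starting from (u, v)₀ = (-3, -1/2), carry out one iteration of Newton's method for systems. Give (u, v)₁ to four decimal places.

(-3.3627, 0.0746)

At (-3, -1/2): F = (27.2500, -10.032240).
Jacobian J = [[-10·u·v - v^2 + 3·v, -5·u^2 - 2·u·v + 3·u - 1], [5·v^2 + 2·cos(u), 10·u·v + 2]].
At the point, J = [[-16.7500, -58.0000], [-0.729985, 17.0000]] (det J = -327.089130).
Solving J·Δ = −F gives Δ = (-0.3627, 0.5746).
Then the next iterate is (u, v)₁ = (-3.3627, 0.0746).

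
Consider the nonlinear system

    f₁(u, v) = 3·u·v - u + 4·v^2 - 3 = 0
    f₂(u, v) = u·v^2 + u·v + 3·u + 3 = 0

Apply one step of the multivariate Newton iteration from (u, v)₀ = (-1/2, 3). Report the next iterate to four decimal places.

At (-1/2, 3): F = (29.0000, -4.5000).
Jacobian J = [[3·v - 1, 3·u + 8·v], [v^2 + v + 3, 2·u·v + u]].
At the point, J = [[8.0000, 22.5000], [15.0000, -3.5000]] (det J = -365.5000).
Solving J·Δ = −F gives Δ = (-0.0007, -1.2886).
Then the next iterate is (u, v)₁ = (-0.5007, 1.7114).

(-0.5007, 1.7114)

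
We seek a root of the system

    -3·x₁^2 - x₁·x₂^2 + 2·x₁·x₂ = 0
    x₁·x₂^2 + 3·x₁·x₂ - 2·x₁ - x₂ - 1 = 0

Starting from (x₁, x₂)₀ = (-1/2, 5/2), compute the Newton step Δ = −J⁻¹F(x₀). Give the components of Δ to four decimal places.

At (-1/2, 5/2): F = (-0.1250, -9.3750).
Jacobian J = [[-6·x₁ - x₂^2 + 2·x₂, -2·x₁·x₂ + 2·x₁], [x₂^2 + 3·x₂ - 2, 2·x₁·x₂ + 3·x₁ - 1]].
At the point, J = [[1.7500, 1.5000], [11.7500, -5.0000]] (det J = -26.3750).
Solving J·Δ = −F gives Δ = (0.5569, -0.5664).

(0.5569, -0.5664)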